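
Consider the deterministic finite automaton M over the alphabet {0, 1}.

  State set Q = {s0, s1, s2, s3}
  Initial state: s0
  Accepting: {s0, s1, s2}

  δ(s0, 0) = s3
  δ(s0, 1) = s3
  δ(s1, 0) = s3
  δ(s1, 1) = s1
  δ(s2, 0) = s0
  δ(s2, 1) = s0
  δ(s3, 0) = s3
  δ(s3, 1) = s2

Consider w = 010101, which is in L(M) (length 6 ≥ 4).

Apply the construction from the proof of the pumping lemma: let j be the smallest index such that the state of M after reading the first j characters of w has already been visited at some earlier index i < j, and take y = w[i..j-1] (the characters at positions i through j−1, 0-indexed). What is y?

State sequence: s0 -0-> s3 -1-> s2 -0-> s0 -1-> s3 -0-> s3 -1-> s2
First repeat at step 3: s0 was already visited.

So i = 0, j = 3, giving x = w[0:0] = ε, y = w[0:3] = 010, z = w[3:6] = 101.
Check: |xy| = 3 ≤ 4 and |y| = 3 ≥ 1. Reading y takes M from s0 back to s0, so every xyⁱz is accepted.
Pumping length from the standard proof: p = 4 (the number of states). The repeated state found above gives |xy| = j ≤ 4 and |y| = j − i ≥ 1.

010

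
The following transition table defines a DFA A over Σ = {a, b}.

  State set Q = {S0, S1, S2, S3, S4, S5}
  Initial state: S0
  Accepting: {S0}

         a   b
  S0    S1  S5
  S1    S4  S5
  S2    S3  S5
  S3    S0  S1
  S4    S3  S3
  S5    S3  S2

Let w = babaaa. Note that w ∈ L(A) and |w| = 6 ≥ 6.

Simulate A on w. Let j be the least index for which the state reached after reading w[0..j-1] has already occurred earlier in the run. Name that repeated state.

S3

State sequence: S0 -b-> S5 -a-> S3 -b-> S1 -a-> S4 -a-> S3 -a-> S0
First repeat at step 5: S3 was already visited.

The earliest repeat is at step j = 5: A is in S3, which it already visited at step i = 2.
Pumping length from the standard proof: p = 6 (the number of states). The repeated state found above gives |xy| = j ≤ 6 and |y| = j − i ≥ 1.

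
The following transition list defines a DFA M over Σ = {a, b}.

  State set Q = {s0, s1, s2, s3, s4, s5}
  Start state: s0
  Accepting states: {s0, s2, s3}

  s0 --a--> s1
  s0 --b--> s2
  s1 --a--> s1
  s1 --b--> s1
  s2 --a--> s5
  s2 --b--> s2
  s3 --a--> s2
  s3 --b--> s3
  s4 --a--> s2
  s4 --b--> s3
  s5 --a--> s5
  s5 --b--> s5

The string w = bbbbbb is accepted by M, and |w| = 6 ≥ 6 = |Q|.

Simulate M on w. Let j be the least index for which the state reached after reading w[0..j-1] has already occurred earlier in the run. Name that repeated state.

s2

State sequence: s0 -b-> s2 -b-> s2 -b-> s2 -b-> s2 -b-> s2 -b-> s2
First repeat at step 2: s2 was already visited.

The earliest repeat is at step j = 2: M is in s2, which it already visited at step i = 1.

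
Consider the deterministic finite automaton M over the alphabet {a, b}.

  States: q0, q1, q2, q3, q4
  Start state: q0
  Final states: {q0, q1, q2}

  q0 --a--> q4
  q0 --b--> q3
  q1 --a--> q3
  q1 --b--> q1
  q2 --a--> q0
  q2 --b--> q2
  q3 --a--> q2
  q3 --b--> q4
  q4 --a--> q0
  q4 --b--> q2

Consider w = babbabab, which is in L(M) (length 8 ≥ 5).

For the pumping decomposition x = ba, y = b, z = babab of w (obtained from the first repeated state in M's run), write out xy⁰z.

bababab

xy⁰z = xz = ba·babab = bababab.
Reading y = b takes M from q2 back to q2, so after x the machine is still in q2, and z then leads to the accepting state q2. Hence bababab ∈ L(M).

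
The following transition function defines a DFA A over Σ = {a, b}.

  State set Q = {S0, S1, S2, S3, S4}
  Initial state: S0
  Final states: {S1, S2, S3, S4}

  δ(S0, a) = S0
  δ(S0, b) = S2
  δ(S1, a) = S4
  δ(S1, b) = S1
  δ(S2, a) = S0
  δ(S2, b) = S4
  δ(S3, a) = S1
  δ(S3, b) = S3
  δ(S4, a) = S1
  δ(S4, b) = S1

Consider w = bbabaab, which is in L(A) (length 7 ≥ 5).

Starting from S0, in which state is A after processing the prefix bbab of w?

Run of A on the first 4 characters of w = b b a b:
  step 0: S0  (start)
  step 1: S2  (read b: S0→S2)
  step 2: S4  (read b: S2→S4)
  step 3: S1  (read a: S4→S1)
  step 4: S1  (read b: S1→S1)

After reading 4 characters, A is in state S1.

S1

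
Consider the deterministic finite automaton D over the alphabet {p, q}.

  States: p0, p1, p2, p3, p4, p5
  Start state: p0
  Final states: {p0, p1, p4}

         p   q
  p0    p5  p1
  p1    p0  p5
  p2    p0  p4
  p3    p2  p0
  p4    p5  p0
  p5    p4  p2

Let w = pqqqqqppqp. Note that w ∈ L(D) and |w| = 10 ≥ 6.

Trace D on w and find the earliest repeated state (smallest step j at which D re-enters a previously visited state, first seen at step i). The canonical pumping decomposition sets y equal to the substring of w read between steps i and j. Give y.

Run of D on w = p q q q q q p p q p:
  step 0: p0  (start)
  step 1: p5  (read p: p0→p5)
  step 2: p2  (read q: p5→p2)
  step 3: p4  (read q: p2→p4)
  step 4: p0  (read q: p4→p0)   ← first repeat (p0 seen earlier)
  step 5: p1  (read q: p0→p1)
  step 6: p5  (read q: p1→p5)
  step 7: p4  (read p: p5→p4)
  step 8: p5  (read p: p4→p5)
  step 9: p2  (read q: p5→p2)
  step 10: p0  (read p: p2→p0)

So i = 0, j = 4, giving x = w[0:0] = ε, y = w[0:4] = pqqq, z = w[4:10] = qqppqp.
Check: |xy| = 4 ≤ 6 and |y| = 4 ≥ 1. Reading y takes D from p0 back to p0, so every xyⁱz is accepted.
Since D has 6 states, any run of length ≥ 6 visits 6+1 states, so by pigeonhole some state repeats within the first 6 steps — that repeat gives the pumpable loop.

pqqq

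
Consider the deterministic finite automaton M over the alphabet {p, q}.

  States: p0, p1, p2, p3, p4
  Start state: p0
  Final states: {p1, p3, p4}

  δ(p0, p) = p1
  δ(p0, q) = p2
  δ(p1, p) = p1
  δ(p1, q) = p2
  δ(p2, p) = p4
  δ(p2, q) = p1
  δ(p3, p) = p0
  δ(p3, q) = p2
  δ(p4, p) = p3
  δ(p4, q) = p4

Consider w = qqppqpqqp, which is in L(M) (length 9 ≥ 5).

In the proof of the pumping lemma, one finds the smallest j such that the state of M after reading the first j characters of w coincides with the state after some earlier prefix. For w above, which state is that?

p1

Run of M on w = q q p p q p q q p:
  step 0: p0  (start)
  step 1: p2  (read q: p0→p2)
  step 2: p1  (read q: p2→p1)
  step 3: p1  (read p: p1→p1)   ← first repeat (p1 seen earlier)
  step 4: p1  (read p: p1→p1)
  step 5: p2  (read q: p1→p2)
  step 6: p4  (read p: p2→p4)
  step 7: p4  (read q: p4→p4)
  step 8: p4  (read q: p4→p4)
  step 9: p3  (read p: p4→p3)

The earliest repeat is at step j = 3: M is in p1, which it already visited at step i = 2.
With |Q| = 5, pigeonhole forces a state repeat no later than step 5; the substring read between the first and second visits to that state can be pumped.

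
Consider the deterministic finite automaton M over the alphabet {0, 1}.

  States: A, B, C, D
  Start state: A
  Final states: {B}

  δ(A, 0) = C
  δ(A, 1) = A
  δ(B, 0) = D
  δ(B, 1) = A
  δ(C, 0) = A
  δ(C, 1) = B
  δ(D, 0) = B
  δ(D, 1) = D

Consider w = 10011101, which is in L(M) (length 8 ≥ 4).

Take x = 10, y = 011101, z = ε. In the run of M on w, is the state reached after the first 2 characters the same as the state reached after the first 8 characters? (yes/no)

no

Run of M on the first 8 characters of w = 1 0 0 1 1 1 0 1:
  step 0: A  (start)
  step 1: A  (read 1: A→A)
  step 2: C  (read 0: A→C)
  step 3: A  (read 0: C→A)
  step 4: A  (read 1: A→A)
  step 5: A  (read 1: A→A)
  step 6: A  (read 1: A→A)
  step 7: C  (read 0: A→C)
  step 8: B  (read 1: C→B)

After x (step 2): C. After xy (step 8): B.
They differ (C ≠ B), so y is not a cycle from the state after x; this split is not the one the pumping-lemma construction produces, and pumping y need not keep the string in L(M).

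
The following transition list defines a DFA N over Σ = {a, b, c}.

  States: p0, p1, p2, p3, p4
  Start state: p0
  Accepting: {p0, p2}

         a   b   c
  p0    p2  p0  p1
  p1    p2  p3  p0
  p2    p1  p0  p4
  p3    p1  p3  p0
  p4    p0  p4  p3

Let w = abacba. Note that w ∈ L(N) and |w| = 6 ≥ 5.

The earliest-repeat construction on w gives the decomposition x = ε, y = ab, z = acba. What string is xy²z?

ababacba

xy^2z = ε·ab·ab·acba = ababacba.
Reading y = ab takes N from p0 back to p0, so after x·y·y the machine is still in p0, and z then leads to the accepting state p0. Hence ababacba ∈ L(N).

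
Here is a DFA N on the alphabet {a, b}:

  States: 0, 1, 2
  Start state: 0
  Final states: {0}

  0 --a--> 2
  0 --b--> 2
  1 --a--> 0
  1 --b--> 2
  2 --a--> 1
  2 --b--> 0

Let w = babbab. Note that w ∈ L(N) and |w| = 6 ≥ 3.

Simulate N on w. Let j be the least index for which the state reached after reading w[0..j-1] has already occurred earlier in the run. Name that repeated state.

2

State sequence: 0 -b-> 2 -a-> 1 -b-> 2 -b-> 0 -a-> 2 -b-> 0
First repeat at step 3: 2 was already visited.

The earliest repeat is at step j = 3: N is in 2, which it already visited at step i = 1.
Pumping length from the standard proof: p = 3 (the number of states). The repeated state found above gives |xy| = j ≤ 3 and |y| = j − i ≥ 1.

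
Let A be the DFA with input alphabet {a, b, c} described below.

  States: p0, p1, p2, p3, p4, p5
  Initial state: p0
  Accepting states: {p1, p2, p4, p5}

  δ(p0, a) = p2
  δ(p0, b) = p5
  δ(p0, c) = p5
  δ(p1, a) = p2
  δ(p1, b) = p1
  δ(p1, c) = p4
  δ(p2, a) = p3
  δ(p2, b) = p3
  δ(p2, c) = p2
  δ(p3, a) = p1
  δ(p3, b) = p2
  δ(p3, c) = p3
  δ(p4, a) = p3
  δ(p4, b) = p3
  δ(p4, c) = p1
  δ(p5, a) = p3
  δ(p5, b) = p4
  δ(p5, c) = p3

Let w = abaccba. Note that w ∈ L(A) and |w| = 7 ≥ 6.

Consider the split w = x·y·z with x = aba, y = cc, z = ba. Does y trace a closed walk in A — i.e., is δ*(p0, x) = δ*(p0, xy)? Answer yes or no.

Run of A on the first 5 characters of w = a b a c c:
  step 0: p0  (start)
  step 1: p2  (read a: p0→p2)
  step 2: p3  (read b: p2→p3)
  step 3: p1  (read a: p3→p1)
  step 4: p4  (read c: p1→p4)
  step 5: p1  (read c: p4→p1)

After x (step 3): p1. After xy (step 5): p1.
They match, so y = cc drives A around a cycle from p1 back to itself; pumping y any number of times keeps A in p1 before reading z, and xyⁱz ∈ L(A) for every i ≥ 0.

yes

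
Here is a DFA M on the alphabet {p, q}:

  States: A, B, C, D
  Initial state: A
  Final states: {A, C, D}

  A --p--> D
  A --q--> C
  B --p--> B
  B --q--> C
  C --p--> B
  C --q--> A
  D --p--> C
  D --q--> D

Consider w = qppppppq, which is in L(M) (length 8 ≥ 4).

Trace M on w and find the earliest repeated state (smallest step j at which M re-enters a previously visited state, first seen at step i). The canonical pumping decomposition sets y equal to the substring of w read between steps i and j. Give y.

p

State sequence: A -q-> C -p-> B -p-> B -p-> B -p-> B -p-> B -p-> B -q-> C
First repeat at step 3: B was already visited.

So i = 2, j = 3, giving x = w[0:2] = qp, y = w[2:3] = p, z = w[3:8] = ppppq.
Check: |xy| = 3 ≤ 4 and |y| = 1 ≥ 1. Reading y takes M from B back to B, so every xyⁱz is accepted.
Since M has 4 states, any run of length ≥ 4 visits 4+1 states, so by pigeonhole some state repeats within the first 4 steps — that repeat gives the pumpable loop.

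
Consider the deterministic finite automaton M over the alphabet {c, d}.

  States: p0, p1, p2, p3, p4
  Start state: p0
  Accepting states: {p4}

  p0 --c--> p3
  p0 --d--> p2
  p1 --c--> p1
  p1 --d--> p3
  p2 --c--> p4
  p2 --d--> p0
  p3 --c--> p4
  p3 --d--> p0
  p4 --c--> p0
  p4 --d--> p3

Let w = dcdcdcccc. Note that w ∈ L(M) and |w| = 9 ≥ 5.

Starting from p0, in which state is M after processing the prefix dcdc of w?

State sequence: p0 -d-> p2 -c-> p4 -d-> p3 -c-> p4

After reading 4 characters, M is in state p4.
(This kind of state-tracing is the core of the pumping-lemma construction: with 5 states, pigeonhole forces a repeat within the first 5 steps.)

p4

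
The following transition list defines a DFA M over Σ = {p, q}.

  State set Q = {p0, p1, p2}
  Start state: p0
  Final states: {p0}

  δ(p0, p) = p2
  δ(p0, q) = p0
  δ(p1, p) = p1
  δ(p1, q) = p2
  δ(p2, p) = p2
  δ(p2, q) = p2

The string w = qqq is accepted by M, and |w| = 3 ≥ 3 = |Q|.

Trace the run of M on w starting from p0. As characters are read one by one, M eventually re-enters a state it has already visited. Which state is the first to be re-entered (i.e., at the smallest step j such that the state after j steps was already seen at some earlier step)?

State sequence: p0 -q-> p0 -q-> p0 -q-> p0
First repeat at step 1: p0 was already visited.

The earliest repeat is at step j = 1: M is in p0, which it already visited at step i = 0.
Since M has 3 states, any run of length ≥ 3 visits 3+1 states, so by pigeonhole some state repeats within the first 3 steps — that repeat gives the pumpable loop.

p0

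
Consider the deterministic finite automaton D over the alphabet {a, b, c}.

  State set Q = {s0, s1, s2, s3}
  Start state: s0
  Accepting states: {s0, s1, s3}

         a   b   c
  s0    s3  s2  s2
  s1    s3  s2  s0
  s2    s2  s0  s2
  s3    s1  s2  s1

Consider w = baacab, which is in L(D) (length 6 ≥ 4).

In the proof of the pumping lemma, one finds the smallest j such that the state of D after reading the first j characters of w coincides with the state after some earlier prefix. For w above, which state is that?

s2

Run of D on w = b a a c a b:
  step 0: s0  (start)
  step 1: s2  (read b: s0→s2)
  step 2: s2  (read a: s2→s2)   ← first repeat (s2 seen earlier)
  step 3: s2  (read a: s2→s2)
  step 4: s2  (read c: s2→s2)
  step 5: s2  (read a: s2→s2)
  step 6: s0  (read b: s2→s0)

The earliest repeat is at step j = 2: D is in s2, which it already visited at step i = 1.
With |Q| = 4, pigeonhole forces a state repeat no later than step 4; the substring read between the first and second visits to that state can be pumped.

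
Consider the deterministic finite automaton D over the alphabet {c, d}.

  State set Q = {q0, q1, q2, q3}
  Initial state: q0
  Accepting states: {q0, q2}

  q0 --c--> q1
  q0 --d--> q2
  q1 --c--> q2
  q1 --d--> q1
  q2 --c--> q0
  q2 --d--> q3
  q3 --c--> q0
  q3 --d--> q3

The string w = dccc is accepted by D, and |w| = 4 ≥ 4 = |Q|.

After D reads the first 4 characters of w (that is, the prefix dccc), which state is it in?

Run of D on the first 4 characters of w = d c c c:
  step 0: q0  (start)
  step 1: q2  (read d: q0→q2)
  step 2: q0  (read c: q2→q0)
  step 3: q1  (read c: q0→q1)
  step 4: q2  (read c: q1→q2)

After reading 4 characters, D is in state q2.

q2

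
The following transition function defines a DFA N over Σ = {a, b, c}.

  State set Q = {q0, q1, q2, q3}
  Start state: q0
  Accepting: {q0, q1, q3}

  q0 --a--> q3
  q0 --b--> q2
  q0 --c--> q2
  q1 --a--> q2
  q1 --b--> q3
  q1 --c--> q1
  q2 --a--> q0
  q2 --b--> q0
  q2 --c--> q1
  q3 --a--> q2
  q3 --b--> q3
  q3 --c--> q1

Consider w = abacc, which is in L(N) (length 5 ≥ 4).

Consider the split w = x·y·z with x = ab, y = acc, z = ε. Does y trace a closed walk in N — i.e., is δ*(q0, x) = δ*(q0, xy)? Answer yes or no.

no

Run of N on the first 5 characters of w = a b a c c:
  step 0: q0  (start)
  step 1: q3  (read a: q0→q3)
  step 2: q3  (read b: q3→q3)
  step 3: q2  (read a: q3→q2)
  step 4: q1  (read c: q2→q1)
  step 5: q1  (read c: q1→q1)

After x (step 2): q3. After xy (step 5): q1.
They differ (q3 ≠ q1), so y is not a cycle from the state after x; this split is not the one the pumping-lemma construction produces, and pumping y need not keep the string in L(N).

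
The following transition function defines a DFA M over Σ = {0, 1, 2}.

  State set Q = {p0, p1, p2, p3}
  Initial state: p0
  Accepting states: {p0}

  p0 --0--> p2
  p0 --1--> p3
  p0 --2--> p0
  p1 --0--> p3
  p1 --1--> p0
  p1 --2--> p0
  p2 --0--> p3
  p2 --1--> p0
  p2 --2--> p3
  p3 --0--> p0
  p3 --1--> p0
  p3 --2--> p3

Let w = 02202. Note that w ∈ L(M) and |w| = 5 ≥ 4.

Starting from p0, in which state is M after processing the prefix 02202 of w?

State sequence: p0 -0-> p2 -2-> p3 -2-> p3 -0-> p0 -2-> p0

After reading 5 characters, M is in state p0.
(This kind of state-tracing is the core of the pumping-lemma construction: with 4 states, pigeonhole forces a repeat within the first 4 steps.)

p0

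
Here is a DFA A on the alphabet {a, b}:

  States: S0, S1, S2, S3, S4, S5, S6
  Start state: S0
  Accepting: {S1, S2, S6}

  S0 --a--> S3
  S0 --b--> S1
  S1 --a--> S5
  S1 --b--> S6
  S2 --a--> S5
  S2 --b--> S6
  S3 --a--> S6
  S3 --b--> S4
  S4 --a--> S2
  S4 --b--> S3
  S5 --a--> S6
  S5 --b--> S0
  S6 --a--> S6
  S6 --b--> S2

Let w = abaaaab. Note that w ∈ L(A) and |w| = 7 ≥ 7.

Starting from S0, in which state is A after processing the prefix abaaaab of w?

S2

Run of A on the first 7 characters of w = a b a a a a b:
  step 0: S0  (start)
  step 1: S3  (read a: S0→S3)
  step 2: S4  (read b: S3→S4)
  step 3: S2  (read a: S4→S2)
  step 4: S5  (read a: S2→S5)
  step 5: S6  (read a: S5→S6)
  step 6: S6  (read a: S6→S6)
  step 7: S2  (read b: S6→S2)

After reading 7 characters, A is in state S2.
(This kind of state-tracing is the core of the pumping-lemma construction: with 7 states, pigeonhole forces a repeat within the first 7 steps.)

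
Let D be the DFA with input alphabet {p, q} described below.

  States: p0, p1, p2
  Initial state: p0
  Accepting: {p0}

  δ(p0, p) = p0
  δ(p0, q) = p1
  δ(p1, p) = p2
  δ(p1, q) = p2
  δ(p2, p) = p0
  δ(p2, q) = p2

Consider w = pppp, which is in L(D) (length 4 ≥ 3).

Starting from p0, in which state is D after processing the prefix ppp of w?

Run of D on the first 3 characters of w = p p p:
  step 0: p0  (start)
  step 1: p0  (read p: p0→p0)
  step 2: p0  (read p: p0→p0)
  step 3: p0  (read p: p0→p0)

After reading 3 characters, D is in state p0.

p0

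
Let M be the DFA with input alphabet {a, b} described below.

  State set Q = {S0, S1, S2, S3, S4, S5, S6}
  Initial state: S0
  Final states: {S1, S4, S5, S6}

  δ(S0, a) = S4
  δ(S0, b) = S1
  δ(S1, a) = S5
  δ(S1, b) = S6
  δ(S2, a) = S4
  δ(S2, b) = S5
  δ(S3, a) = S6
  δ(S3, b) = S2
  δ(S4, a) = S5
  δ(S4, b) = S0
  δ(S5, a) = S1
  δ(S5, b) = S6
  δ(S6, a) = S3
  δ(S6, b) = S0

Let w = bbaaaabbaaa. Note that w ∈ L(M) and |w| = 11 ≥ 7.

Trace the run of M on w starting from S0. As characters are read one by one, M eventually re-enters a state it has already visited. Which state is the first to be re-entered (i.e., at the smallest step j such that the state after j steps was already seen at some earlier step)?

State sequence: S0 -b-> S1 -b-> S6 -a-> S3 -a-> S6 -a-> S3 -a-> S6 -b-> S0 -b-> S1 -a-> S5 -a-> S1 -a-> S5
First repeat at step 4: S6 was already visited.

The earliest repeat is at step j = 4: M is in S6, which it already visited at step i = 2.
Since M has 7 states, any run of length ≥ 7 visits 7+1 states, so by pigeonhole some state repeats within the first 7 steps — that repeat gives the pumpable loop.

S6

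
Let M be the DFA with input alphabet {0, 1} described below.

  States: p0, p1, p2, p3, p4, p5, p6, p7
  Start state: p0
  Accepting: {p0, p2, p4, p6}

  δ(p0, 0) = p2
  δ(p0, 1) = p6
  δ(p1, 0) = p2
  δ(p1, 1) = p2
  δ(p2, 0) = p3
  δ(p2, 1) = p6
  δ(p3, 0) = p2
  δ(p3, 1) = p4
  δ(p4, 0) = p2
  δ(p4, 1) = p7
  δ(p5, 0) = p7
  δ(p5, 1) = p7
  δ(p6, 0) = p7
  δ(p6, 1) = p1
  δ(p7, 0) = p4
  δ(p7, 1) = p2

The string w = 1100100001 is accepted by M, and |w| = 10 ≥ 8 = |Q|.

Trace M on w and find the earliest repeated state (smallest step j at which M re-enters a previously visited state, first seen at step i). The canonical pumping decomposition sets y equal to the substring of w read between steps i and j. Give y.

State sequence: p0 -1-> p6 -1-> p1 -0-> p2 -0-> p3 -1-> p4 -0-> p2 -0-> p3 -0-> p2 -0-> p3 -1-> p4
First repeat at step 6: p2 was already visited.

So i = 3, j = 6, giving x = w[0:3] = 110, y = w[3:6] = 010, z = w[6:10] = 0001.
Check: |xy| = 6 ≤ 8 and |y| = 3 ≥ 1. Reading y takes M from p2 back to p2, so every xyⁱz is accepted.

010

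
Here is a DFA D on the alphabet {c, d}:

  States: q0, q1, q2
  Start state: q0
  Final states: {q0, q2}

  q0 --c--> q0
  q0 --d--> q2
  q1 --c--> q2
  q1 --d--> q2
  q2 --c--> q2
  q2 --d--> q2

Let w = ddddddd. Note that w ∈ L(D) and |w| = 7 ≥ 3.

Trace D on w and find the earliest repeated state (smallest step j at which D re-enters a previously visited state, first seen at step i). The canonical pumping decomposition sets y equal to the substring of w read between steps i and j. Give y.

Run of D on w = d d d d d d d:
  step 0: q0  (start)
  step 1: q2  (read d: q0→q2)
  step 2: q2  (read d: q2→q2)   ← first repeat (q2 seen earlier)
  step 3: q2  (read d: q2→q2)
  step 4: q2  (read d: q2→q2)
  step 5: q2  (read d: q2→q2)
  step 6: q2  (read d: q2→q2)
  step 7: q2  (read d: q2→q2)

So i = 1, j = 2, giving x = w[0:1] = d, y = w[1:2] = d, z = w[2:7] = ddddd.
Check: |xy| = 2 ≤ 3 and |y| = 1 ≥ 1. Reading y takes D from q2 back to q2, so every xyⁱz is accepted.

d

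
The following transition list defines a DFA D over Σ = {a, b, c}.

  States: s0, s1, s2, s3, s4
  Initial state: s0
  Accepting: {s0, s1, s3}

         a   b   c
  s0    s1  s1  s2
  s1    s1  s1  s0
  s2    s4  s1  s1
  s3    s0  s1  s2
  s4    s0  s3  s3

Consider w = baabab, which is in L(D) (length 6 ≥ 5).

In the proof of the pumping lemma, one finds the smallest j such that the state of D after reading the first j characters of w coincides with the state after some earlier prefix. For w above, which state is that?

s1

State sequence: s0 -b-> s1 -a-> s1 -a-> s1 -b-> s1 -a-> s1 -b-> s1
First repeat at step 2: s1 was already visited.

The earliest repeat is at step j = 2: D is in s1, which it already visited at step i = 1.
The DFA has 5 states, so the proof of the pumping lemma guarantees a repeated state among the first 5+1 visited; the segment between the two visits is the pumpable y.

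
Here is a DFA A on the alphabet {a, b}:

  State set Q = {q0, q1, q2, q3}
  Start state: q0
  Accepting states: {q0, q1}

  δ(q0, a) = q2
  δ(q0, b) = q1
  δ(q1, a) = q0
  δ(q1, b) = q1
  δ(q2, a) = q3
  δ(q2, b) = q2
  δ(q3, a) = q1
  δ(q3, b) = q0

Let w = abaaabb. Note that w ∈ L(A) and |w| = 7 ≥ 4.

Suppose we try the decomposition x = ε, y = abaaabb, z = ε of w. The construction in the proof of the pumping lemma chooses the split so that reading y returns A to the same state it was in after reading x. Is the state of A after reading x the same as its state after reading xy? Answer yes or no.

no

Run of A on the first 7 characters of w = a b a a a b b:
  step 0: q0  (start)
  step 1: q2  (read a: q0→q2)
  step 2: q2  (read b: q2→q2)
  step 3: q3  (read a: q2→q3)
  step 4: q1  (read a: q3→q1)
  step 5: q0  (read a: q1→q0)
  step 6: q1  (read b: q0→q1)
  step 7: q1  (read b: q1→q1)

After x (step 0): q0. After xy (step 7): q1.
They differ (q0 ≠ q1), so y is not a cycle from the state after x; this split is not the one the pumping-lemma construction produces, and pumping y need not keep the string in L(A).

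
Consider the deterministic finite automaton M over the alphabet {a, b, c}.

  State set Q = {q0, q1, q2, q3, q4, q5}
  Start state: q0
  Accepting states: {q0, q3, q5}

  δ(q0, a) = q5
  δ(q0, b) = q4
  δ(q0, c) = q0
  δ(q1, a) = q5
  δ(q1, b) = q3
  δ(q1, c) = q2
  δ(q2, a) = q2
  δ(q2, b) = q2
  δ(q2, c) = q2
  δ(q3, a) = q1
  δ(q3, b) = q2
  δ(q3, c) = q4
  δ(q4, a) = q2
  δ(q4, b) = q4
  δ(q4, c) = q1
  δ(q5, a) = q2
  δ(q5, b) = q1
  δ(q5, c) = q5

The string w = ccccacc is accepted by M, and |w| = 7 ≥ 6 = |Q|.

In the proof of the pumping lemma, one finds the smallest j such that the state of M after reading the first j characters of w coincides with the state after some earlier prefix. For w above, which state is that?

Run of M on w = c c c c a c c:
  step 0: q0  (start)
  step 1: q0  (read c: q0→q0)   ← first repeat (q0 seen earlier)
  step 2: q0  (read c: q0→q0)
  step 3: q0  (read c: q0→q0)
  step 4: q0  (read c: q0→q0)
  step 5: q5  (read a: q0→q5)
  step 6: q5  (read c: q5→q5)
  step 7: q5  (read c: q5→q5)

The earliest repeat is at step j = 1: M is in q0, which it already visited at step i = 0.

q0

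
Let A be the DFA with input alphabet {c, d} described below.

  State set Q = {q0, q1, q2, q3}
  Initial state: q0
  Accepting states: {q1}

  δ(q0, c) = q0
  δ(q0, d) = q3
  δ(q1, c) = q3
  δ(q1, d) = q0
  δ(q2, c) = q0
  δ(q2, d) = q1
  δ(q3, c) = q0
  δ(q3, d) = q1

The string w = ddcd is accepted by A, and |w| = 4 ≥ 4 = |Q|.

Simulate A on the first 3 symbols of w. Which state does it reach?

q3

State sequence: q0 -d-> q3 -d-> q1 -c-> q3

After reading 3 characters, A is in state q3.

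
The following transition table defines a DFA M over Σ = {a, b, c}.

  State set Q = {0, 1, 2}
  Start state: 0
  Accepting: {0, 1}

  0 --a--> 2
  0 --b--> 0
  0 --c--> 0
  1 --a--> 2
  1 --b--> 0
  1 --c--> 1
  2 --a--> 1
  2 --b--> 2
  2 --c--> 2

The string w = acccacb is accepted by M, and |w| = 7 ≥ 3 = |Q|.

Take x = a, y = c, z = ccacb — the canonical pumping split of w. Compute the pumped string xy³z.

xy^3z = a·c·c·c·ccacb = acccccacb.
Reading y = c takes M from 2 back to 2, so after x·y·y·y the machine is still in 2, and z then leads to the accepting state 0. Hence acccccacb ∈ L(M).

acccccacb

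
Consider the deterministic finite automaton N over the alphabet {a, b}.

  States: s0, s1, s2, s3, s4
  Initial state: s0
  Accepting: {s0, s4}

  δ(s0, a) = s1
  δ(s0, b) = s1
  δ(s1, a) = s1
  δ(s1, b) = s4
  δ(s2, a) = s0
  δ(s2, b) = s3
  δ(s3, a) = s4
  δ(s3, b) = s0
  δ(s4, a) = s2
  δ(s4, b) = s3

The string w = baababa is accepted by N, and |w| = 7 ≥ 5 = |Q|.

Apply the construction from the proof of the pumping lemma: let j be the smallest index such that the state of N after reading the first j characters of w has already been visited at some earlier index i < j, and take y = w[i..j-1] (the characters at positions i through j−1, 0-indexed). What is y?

Run of N on w = b a a b a b a:
  step 0: s0  (start)
  step 1: s1  (read b: s0→s1)
  step 2: s1  (read a: s1→s1)   ← first repeat (s1 seen earlier)
  step 3: s1  (read a: s1→s1)
  step 4: s4  (read b: s1→s4)
  step 5: s2  (read a: s4→s2)
  step 6: s3  (read b: s2→s3)
  step 7: s4  (read a: s3→s4)

So i = 1, j = 2, giving x = w[0:1] = b, y = w[1:2] = a, z = w[2:7] = ababa.
Check: |xy| = 2 ≤ 5 and |y| = 1 ≥ 1. Reading y takes N from s1 back to s1, so every xyⁱz is accepted.

a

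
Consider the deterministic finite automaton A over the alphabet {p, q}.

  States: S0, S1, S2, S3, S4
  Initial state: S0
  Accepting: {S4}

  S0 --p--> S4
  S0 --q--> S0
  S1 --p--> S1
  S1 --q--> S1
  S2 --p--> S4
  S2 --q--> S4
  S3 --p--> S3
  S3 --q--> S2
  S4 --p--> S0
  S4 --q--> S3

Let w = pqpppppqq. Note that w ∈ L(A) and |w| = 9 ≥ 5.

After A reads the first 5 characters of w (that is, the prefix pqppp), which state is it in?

S3

Run of A on the first 5 characters of w = p q p p p:
  step 0: S0  (start)
  step 1: S4  (read p: S0→S4)
  step 2: S3  (read q: S4→S3)
  step 3: S3  (read p: S3→S3)
  step 4: S3  (read p: S3→S3)
  step 5: S3  (read p: S3→S3)

After reading 5 characters, A is in state S3.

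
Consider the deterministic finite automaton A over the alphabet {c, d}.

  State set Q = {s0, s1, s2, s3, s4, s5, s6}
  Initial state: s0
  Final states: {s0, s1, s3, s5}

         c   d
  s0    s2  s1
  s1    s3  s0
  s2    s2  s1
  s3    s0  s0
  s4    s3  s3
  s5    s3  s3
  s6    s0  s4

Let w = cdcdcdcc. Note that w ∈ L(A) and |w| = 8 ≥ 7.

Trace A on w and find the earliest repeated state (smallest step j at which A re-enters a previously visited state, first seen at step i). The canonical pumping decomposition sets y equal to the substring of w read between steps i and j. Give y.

cdcd

Run of A on w = c d c d c d c c:
  step 0: s0  (start)
  step 1: s2  (read c: s0→s2)
  step 2: s1  (read d: s2→s1)
  step 3: s3  (read c: s1→s3)
  step 4: s0  (read d: s3→s0)   ← first repeat (s0 seen earlier)
  step 5: s2  (read c: s0→s2)
  step 6: s1  (read d: s2→s1)
  step 7: s3  (read c: s1→s3)
  step 8: s0  (read c: s3→s0)

So i = 0, j = 4, giving x = w[0:0] = ε, y = w[0:4] = cdcd, z = w[4:8] = cdcc.
Check: |xy| = 4 ≤ 7 and |y| = 4 ≥ 1. Reading y takes A from s0 back to s0, so every xyⁱz is accepted.
With |Q| = 7, pigeonhole forces a state repeat no later than step 7; the substring read between the first and second visits to that state can be pumped.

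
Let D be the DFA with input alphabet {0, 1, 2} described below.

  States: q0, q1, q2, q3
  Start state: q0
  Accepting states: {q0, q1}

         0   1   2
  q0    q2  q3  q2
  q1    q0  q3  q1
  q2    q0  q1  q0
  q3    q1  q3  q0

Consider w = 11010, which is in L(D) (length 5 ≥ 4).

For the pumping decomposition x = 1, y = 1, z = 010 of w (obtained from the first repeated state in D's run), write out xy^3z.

1111010

xy^3z = 1·1·1·1·010 = 1111010.
Reading y = 1 takes D from q3 back to q3, so after x·y·y·y the machine is still in q3, and z then leads to the accepting state q1. Hence 1111010 ∈ L(D).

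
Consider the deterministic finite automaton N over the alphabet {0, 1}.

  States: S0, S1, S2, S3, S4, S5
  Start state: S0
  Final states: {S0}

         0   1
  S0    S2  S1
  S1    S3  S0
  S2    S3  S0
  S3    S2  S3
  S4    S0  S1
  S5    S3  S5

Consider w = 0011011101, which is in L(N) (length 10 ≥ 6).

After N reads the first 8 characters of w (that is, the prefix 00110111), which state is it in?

State sequence: S0 -0-> S2 -0-> S3 -1-> S3 -1-> S3 -0-> S2 -1-> S0 -1-> S1 -1-> S0

After reading 8 characters, N is in state S0.

S0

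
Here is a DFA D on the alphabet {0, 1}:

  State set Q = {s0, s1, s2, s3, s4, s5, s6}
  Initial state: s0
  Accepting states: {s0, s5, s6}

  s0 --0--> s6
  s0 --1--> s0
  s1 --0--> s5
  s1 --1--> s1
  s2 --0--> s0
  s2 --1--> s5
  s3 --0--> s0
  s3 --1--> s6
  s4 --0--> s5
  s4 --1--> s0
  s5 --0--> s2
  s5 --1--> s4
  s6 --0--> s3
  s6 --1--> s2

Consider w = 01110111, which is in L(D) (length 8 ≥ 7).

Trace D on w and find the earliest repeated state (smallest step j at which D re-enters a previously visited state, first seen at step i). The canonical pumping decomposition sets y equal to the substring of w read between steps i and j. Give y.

Run of D on w = 0 1 1 1 0 1 1 1:
  step 0: s0  (start)
  step 1: s6  (read 0: s0→s6)
  step 2: s2  (read 1: s6→s2)
  step 3: s5  (read 1: s2→s5)
  step 4: s4  (read 1: s5→s4)
  step 5: s5  (read 0: s4→s5)   ← first repeat (s5 seen earlier)
  step 6: s4  (read 1: s5→s4)
  step 7: s0  (read 1: s4→s0)
  step 8: s0  (read 1: s0→s0)

So i = 3, j = 5, giving x = w[0:3] = 011, y = w[3:5] = 10, z = w[5:8] = 111.
Check: |xy| = 5 ≤ 7 and |y| = 2 ≥ 1. Reading y takes D from s5 back to s5, so every xyⁱz is accepted.

10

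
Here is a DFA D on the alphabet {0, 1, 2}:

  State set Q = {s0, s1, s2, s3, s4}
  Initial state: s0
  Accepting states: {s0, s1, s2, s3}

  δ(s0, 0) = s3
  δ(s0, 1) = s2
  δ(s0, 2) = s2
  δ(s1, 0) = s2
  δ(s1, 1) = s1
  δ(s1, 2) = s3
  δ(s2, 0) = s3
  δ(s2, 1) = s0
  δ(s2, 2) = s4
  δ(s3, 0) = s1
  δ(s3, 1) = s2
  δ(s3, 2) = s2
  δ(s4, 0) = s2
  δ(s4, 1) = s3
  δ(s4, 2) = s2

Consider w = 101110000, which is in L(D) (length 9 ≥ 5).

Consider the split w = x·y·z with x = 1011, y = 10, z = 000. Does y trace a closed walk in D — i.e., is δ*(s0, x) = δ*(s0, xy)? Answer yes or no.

Run of D on the first 6 characters of w = 1 0 1 1 1 0:
  step 0: s0  (start)
  step 1: s2  (read 1: s0→s2)
  step 2: s3  (read 0: s2→s3)
  step 3: s2  (read 1: s3→s2)
  step 4: s0  (read 1: s2→s0)
  step 5: s2  (read 1: s0→s2)
  step 6: s3  (read 0: s2→s3)

After x (step 4): s0. After xy (step 6): s3.
They differ (s0 ≠ s3), so y is not a cycle from the state after x; this split is not the one the pumping-lemma construction produces, and pumping y need not keep the string in L(D).

no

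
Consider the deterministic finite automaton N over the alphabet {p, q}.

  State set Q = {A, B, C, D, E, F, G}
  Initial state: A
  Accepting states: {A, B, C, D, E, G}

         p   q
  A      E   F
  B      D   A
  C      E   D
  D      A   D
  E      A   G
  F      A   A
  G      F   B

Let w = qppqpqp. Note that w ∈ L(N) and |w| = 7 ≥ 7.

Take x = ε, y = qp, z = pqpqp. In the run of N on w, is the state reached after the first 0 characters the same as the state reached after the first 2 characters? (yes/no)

Run of N on the first 2 characters of w = q p:
  step 0: A  (start)
  step 1: F  (read q: A→F)
  step 2: A  (read p: F→A)

After x (step 0): A. After xy (step 2): A.
They match, so y = qp drives N around a cycle from A back to itself; pumping y any number of times keeps N in A before reading z, and xyⁱz ∈ L(N) for every i ≥ 0.

yes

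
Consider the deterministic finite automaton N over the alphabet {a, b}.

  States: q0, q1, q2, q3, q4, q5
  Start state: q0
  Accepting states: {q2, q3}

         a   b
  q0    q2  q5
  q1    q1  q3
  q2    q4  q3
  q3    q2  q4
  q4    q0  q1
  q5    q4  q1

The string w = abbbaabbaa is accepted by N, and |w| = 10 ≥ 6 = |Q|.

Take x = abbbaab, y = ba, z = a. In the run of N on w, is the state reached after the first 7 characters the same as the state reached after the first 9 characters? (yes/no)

no

Run of N on the first 9 characters of w = a b b b a a b b a:
  step 0: q0  (start)
  step 1: q2  (read a: q0→q2)
  step 2: q3  (read b: q2→q3)
  step 3: q4  (read b: q3→q4)
  step 4: q1  (read b: q4→q1)
  step 5: q1  (read a: q1→q1)
  step 6: q1  (read a: q1→q1)
  step 7: q3  (read b: q1→q3)
  step 8: q4  (read b: q3→q4)
  step 9: q0  (read a: q4→q0)

After x (step 7): q3. After xy (step 9): q0.
They differ (q3 ≠ q0), so y is not a cycle from the state after x; this split is not the one the pumping-lemma construction produces, and pumping y need not keep the string in L(N).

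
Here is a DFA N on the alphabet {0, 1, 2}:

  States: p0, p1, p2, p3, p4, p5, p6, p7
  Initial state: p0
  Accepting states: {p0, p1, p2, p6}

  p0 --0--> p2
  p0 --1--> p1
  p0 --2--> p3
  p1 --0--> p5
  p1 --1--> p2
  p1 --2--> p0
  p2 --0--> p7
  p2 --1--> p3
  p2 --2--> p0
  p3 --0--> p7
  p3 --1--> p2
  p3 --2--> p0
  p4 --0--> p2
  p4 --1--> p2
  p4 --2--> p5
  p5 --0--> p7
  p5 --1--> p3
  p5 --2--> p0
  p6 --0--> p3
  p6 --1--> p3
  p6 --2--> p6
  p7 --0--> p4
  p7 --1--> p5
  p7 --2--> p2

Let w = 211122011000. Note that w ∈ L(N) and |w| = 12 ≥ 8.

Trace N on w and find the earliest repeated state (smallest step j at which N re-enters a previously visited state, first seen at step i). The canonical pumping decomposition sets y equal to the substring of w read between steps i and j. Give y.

State sequence: p0 -2-> p3 -1-> p2 -1-> p3 -1-> p2 -2-> p0 -2-> p3 -0-> p7 -1-> p5 -1-> p3 -0-> p7 -0-> p4 -0-> p2
First repeat at step 3: p3 was already visited.

So i = 1, j = 3, giving x = w[0:1] = 2, y = w[1:3] = 11, z = w[3:12] = 122011000.
Check: |xy| = 3 ≤ 8 and |y| = 2 ≥ 1. Reading y takes N from p3 back to p3, so every xyⁱz is accepted.

11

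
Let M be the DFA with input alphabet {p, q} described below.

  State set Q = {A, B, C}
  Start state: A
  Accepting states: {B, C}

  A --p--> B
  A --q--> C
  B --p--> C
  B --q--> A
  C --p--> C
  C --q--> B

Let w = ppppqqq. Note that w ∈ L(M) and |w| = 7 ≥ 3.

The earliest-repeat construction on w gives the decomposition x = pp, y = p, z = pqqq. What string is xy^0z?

pppqqq

xy⁰z = xz = pp·pqqq = pppqqq.
Reading y = p takes M from C back to C, so after x the machine is still in C, and z then leads to the accepting state C. Hence pppqqq ∈ L(M).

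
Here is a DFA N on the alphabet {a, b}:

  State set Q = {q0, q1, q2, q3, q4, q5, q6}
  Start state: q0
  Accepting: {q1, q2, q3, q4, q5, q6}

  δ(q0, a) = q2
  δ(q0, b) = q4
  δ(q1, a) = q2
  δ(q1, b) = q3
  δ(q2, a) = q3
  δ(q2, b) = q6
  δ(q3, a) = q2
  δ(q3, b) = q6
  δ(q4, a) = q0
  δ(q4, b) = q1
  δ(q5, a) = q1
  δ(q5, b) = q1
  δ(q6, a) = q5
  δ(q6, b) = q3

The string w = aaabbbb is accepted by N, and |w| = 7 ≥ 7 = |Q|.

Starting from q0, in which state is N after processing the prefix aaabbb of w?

q6

Run of N on the first 6 characters of w = a a a b b b:
  step 0: q0  (start)
  step 1: q2  (read a: q0→q2)
  step 2: q3  (read a: q2→q3)
  step 3: q2  (read a: q3→q2)
  step 4: q6  (read b: q2→q6)
  step 5: q3  (read b: q6→q3)
  step 6: q6  (read b: q3→q6)

After reading 6 characters, N is in state q6.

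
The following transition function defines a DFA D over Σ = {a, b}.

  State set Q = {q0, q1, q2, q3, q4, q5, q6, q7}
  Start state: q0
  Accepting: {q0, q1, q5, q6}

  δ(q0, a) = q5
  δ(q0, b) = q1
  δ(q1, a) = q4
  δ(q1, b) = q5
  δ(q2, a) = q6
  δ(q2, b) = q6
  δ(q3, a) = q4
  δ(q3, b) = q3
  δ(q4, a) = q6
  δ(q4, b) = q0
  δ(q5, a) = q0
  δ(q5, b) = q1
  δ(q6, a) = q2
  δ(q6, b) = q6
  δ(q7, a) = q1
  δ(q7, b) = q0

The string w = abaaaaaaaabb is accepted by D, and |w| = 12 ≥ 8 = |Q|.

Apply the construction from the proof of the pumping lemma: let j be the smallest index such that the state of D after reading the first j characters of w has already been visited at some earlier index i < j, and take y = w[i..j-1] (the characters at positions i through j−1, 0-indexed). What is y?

State sequence: q0 -a-> q5 -b-> q1 -a-> q4 -a-> q6 -a-> q2 -a-> q6 -a-> q2 -a-> q6 -a-> q2 -a-> q6 -b-> q6 -b-> q6
First repeat at step 6: q6 was already visited.

So i = 4, j = 6, giving x = w[0:4] = abaa, y = w[4:6] = aa, z = w[6:12] = aaaabb.
Check: |xy| = 6 ≤ 8 and |y| = 2 ≥ 1. Reading y takes D from q6 back to q6, so every xyⁱz is accepted.
Since D has 8 states, any run of length ≥ 8 visits 8+1 states, so by pigeonhole some state repeats within the first 8 steps — that repeat gives the pumpable loop.

aa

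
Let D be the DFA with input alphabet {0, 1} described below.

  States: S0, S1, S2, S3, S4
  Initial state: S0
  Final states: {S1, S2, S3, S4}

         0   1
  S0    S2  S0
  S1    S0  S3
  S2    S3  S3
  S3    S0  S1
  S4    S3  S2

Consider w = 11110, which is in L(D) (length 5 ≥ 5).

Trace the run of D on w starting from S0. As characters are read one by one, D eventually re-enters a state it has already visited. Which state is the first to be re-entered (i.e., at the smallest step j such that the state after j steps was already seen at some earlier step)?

State sequence: S0 -1-> S0 -1-> S0 -1-> S0 -1-> S0 -0-> S2
First repeat at step 1: S0 was already visited.

The earliest repeat is at step j = 1: D is in S0, which it already visited at step i = 0.
Since D has 5 states, any run of length ≥ 5 visits 5+1 states, so by pigeonhole some state repeats within the first 5 steps — that repeat gives the pumpable loop.

S0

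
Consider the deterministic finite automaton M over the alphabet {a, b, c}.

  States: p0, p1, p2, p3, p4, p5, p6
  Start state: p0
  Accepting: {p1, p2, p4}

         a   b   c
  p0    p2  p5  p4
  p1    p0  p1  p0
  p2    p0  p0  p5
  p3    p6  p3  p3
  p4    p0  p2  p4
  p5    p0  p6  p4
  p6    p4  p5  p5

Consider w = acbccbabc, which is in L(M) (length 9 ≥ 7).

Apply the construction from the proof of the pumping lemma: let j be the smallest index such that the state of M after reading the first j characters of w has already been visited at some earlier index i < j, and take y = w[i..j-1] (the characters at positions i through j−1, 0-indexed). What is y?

State sequence: p0 -a-> p2 -c-> p5 -b-> p6 -c-> p5 -c-> p4 -b-> p2 -a-> p0 -b-> p5 -c-> p4
First repeat at step 4: p5 was already visited.

So i = 2, j = 4, giving x = w[0:2] = ac, y = w[2:4] = bc, z = w[4:9] = cbabc.
Check: |xy| = 4 ≤ 7 and |y| = 2 ≥ 1. Reading y takes M from p5 back to p5, so every xyⁱz is accepted.
Since M has 7 states, any run of length ≥ 7 visits 7+1 states, so by pigeonhole some state repeats within the first 7 steps — that repeat gives the pumpable loop.

bc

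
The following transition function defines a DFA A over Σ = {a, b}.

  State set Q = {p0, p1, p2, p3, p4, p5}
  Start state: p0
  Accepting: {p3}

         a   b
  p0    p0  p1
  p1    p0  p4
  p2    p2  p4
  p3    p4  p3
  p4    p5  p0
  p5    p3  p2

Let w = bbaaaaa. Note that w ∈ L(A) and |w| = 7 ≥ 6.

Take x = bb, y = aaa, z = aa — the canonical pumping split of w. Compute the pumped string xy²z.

xy^2z = bb·aaa·aaa·aa = bbaaaaaaaa.
Reading y = aaa takes A from p4 back to p4, so after x·y·y the machine is still in p4, and z then leads to the accepting state p3. Hence bbaaaaaaaa ∈ L(A).

bbaaaaaaaa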